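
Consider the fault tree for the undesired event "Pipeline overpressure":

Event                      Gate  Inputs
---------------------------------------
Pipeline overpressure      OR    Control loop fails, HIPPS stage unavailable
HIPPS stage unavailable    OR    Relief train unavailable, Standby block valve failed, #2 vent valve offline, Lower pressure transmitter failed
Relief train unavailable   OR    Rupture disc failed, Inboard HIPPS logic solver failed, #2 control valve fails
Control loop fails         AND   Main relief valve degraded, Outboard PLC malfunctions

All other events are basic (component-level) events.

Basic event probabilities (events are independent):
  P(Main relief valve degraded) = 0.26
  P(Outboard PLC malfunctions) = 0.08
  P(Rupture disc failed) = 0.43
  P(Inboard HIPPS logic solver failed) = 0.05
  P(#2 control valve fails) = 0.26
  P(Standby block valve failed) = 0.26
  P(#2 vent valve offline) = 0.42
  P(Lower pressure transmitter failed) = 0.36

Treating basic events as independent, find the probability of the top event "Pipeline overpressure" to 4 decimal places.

0.8922

P(Control loop fails) [AND] = 0.26 × 0.08 = 0.020800
P(Relief train unavailable) [OR] = 1 − (1−0.43) × (1−0.05) × (1−0.26) = 0.599290
P(HIPPS stage unavailable) [OR] = 1 − (1−0.599290) × (1−0.26) × (1−0.42) × (1−0.36) = 0.889930
P(Pipeline overpressure) [OR] = 1 − (1−0.020800) × (1−0.889930) = 0.892219
Rounded to 4 decimal places: P(Pipeline overpressure) ≈ 0.8922.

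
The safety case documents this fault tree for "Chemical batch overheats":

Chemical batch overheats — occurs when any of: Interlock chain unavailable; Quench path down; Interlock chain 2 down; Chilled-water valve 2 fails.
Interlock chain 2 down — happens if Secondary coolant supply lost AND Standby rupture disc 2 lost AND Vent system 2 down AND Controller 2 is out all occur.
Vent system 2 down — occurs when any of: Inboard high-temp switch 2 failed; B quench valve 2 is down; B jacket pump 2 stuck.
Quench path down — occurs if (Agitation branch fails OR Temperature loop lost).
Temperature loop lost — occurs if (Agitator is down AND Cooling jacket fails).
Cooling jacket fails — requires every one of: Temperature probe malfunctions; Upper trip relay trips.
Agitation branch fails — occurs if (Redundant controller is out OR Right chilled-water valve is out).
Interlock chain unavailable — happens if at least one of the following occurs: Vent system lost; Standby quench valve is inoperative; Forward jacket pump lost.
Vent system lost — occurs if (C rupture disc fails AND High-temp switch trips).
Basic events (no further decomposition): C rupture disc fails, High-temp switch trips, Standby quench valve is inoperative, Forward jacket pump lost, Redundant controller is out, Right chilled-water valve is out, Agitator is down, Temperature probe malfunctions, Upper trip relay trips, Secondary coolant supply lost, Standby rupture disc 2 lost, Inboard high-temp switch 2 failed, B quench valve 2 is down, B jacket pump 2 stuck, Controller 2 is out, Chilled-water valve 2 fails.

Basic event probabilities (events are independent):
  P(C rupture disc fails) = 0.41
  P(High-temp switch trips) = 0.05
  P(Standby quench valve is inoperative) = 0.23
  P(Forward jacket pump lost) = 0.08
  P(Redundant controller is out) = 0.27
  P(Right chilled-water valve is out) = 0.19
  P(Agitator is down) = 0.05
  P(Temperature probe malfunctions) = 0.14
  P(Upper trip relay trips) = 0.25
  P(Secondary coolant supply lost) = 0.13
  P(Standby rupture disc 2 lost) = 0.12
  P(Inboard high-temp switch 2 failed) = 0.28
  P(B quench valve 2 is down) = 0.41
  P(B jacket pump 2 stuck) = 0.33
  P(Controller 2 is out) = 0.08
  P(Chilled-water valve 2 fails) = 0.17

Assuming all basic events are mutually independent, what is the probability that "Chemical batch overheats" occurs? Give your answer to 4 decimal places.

P(Vent system lost) [AND] = 0.41 × 0.05 = 0.020500
P(Interlock chain unavailable) [OR] = 1 − (1−0.020500) × (1−0.23) × (1−0.08) = 0.306122
P(Agitation branch fails) [OR] = 1 − (1−0.27) × (1−0.19) = 0.408700
P(Cooling jacket fails) [AND] = 0.14 × 0.25 = 0.035000
P(Temperature loop lost) [AND] = 0.05 × 0.035000 = 0.001750
P(Quench path down) [OR] = 1 − (1−0.408700) × (1−0.001750) = 0.409735
P(Vent system 2 down) [OR] = 1 − (1−0.28) × (1−0.41) × (1−0.33) = 0.715384
P(Interlock chain 2 down) [AND] = 0.13 × 0.12 × 0.715384 × 0.08 = 0.000893
P(Chemical batch overheats) [OR] = 1 − (1−0.306122) × (1−0.409735) × (1−0.000893) × (1−0.17) = 0.660359
Rounded to 4 decimal places: P(Chemical batch overheats) ≈ 0.6604.

0.6604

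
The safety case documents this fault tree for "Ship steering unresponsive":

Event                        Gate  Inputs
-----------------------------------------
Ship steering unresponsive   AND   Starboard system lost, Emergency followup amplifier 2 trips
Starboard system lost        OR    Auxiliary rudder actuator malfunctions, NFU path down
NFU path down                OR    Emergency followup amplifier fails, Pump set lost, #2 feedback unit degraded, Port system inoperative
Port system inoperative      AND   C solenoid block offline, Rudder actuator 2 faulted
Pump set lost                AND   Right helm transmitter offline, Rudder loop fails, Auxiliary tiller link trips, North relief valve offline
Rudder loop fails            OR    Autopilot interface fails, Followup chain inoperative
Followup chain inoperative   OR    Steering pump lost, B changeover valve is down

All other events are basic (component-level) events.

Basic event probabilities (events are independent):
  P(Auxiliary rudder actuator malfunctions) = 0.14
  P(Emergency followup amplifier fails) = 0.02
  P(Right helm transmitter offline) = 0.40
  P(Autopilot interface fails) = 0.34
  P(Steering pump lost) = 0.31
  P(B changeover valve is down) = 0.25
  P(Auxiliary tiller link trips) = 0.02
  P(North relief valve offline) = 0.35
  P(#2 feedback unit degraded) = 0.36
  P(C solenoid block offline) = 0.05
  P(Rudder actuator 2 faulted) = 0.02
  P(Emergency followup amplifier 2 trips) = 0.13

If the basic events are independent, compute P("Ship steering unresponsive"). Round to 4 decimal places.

0.0601

P(Followup chain inoperative) [OR] = 1 − (1−0.31) × (1−0.25) = 0.482500
P(Rudder loop fails) [OR] = 1 − (1−0.34) × (1−0.482500) = 0.658450
P(Pump set lost) [AND] = 0.40 × 0.658450 × 0.02 × 0.35 = 0.001844
P(Port system inoperative) [AND] = 0.05 × 0.02 = 0.001000
P(NFU path down) [OR] = 1 − (1−0.02) × (1−0.001844) × (1−0.36) × (1−0.001000) = 0.374583
P(Starboard system lost) [OR] = 1 − (1−0.14) × (1−0.374583) = 0.462141
P(Ship steering unresponsive) [AND] = 0.462141 × 0.13 = 0.060078
Rounded to 4 decimal places: P(Ship steering unresponsive) ≈ 0.0601.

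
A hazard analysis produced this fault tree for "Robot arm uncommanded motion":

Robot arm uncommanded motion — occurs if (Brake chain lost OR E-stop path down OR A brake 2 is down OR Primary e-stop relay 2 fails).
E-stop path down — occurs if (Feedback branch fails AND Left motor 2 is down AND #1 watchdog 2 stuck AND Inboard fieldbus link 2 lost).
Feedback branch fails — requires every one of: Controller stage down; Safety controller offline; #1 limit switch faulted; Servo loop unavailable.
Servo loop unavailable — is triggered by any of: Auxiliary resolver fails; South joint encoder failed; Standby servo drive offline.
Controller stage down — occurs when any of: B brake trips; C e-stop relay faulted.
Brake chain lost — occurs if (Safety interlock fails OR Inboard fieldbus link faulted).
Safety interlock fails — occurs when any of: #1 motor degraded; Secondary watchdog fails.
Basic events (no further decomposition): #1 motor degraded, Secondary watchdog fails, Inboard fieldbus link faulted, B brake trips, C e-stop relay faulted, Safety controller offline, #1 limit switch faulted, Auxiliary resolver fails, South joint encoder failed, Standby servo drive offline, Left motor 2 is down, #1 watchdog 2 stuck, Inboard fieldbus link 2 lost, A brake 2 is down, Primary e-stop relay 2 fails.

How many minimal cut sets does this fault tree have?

11

Safety interlock fails [OR]: union of children's cut sets → 2 cut set(s).
Brake chain lost [OR]: union of children's cut sets → 3 cut set(s).
Controller stage down [OR]: union of children's cut sets → 2 cut set(s).
Servo loop unavailable [OR]: union of children's cut sets → 3 cut set(s).
Feedback branch fails [AND]: one cut set from each child combined → 2 × 1 × 1 × 3 = 6 cut set(s).
E-stop path down [AND]: one cut set from each child combined → 6 × 1 × 1 × 1 = 6 cut set(s).
Robot arm uncommanded motion [OR]: union of children's cut sets → 11 cut set(s).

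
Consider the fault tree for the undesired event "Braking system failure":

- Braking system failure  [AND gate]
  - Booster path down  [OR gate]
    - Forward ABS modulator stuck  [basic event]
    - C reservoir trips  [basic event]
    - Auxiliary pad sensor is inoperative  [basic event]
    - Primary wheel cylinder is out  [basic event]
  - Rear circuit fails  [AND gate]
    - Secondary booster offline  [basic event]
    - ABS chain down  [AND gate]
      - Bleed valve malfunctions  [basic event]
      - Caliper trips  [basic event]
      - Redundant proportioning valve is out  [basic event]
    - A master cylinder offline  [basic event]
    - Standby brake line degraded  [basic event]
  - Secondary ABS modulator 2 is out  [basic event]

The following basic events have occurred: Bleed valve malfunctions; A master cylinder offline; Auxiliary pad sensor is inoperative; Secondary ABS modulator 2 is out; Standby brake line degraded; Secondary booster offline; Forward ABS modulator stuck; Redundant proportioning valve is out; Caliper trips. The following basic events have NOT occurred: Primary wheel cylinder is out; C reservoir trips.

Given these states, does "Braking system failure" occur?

Yes

Booster path down [OR]: Forward ABS modulator stuck=occurs, C reservoir trips=not, Auxiliary pad sensor is inoperative=occurs, Primary wheel cylinder is out=not → at least one input occurs → occurs.
ABS chain down [AND]: Bleed valve malfunctions=occurs, Caliper trips=occurs, Redundant proportioning valve is out=occurs → all inputs occur → occurs.
Rear circuit fails [AND]: Secondary booster offline=occurs, ABS chain down=occurs, A master cylinder offline=occurs, Standby brake line degraded=occurs → all inputs occur → occurs.
Braking system failure [AND]: Booster path down=occurs, Rear circuit fails=occurs, Secondary ABS modulator 2 is out=occurs → all inputs occur → occurs.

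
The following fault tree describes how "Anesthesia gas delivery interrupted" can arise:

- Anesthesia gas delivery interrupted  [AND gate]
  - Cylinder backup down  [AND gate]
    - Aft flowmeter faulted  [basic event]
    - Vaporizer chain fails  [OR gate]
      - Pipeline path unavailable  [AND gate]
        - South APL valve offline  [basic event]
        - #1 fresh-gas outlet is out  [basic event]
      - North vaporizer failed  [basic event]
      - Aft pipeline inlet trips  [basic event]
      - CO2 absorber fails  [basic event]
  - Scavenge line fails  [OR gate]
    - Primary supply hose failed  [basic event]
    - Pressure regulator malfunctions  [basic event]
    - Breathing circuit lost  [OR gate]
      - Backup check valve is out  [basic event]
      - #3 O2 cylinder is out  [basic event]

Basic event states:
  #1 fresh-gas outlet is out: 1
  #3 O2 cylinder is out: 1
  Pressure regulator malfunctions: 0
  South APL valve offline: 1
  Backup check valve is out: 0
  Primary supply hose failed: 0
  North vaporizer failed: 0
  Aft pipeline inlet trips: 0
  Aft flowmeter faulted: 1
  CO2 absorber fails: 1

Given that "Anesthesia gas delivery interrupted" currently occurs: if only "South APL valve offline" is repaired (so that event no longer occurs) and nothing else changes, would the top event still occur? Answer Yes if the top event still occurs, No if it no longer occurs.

Counterfactual: set "South APL valve offline" to not occurred.
Pipeline path unavailable [AND]: South APL valve offline=not, #1 fresh-gas outlet is out=occurs → not all inputs occur → does not occur.
Vaporizer chain fails [OR]: Pipeline path unavailable=not, North vaporizer failed=not, Aft pipeline inlet trips=not, CO2 absorber fails=occurs → at least one input occurs → occurs.
Cylinder backup down [AND]: Aft flowmeter faulted=occurs, Vaporizer chain fails=occurs → all inputs occur → occurs.
Breathing circuit lost [OR]: Backup check valve is out=not, #3 O2 cylinder is out=occurs → at least one input occurs → occurs.
Scavenge line fails [OR]: Primary supply hose failed=not, Pressure regulator malfunctions=not, Breathing circuit lost=occurs → at least one input occurs → occurs.
Anesthesia gas delivery interrupted [AND]: Cylinder backup down=occurs, Scavenge line fails=occurs → all inputs occur → occurs.

Yes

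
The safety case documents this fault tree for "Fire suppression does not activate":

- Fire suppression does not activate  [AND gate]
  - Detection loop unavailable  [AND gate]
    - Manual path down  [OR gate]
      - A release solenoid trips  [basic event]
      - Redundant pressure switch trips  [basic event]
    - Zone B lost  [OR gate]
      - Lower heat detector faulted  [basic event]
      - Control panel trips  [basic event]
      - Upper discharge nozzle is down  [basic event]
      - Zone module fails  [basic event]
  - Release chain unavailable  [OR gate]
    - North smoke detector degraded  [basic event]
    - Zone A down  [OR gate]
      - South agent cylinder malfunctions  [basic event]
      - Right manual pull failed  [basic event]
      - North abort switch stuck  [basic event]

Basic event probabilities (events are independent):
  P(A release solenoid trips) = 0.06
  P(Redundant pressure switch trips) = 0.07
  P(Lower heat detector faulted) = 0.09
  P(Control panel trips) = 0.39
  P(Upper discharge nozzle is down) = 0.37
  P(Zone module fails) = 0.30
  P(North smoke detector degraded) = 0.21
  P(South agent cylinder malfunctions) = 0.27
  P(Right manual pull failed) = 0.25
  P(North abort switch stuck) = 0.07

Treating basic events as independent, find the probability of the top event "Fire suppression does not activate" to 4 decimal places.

P(Manual path down) [OR] = 1 − (1−0.06) × (1−0.07) = 0.125800
P(Zone B lost) [OR] = 1 − (1−0.09) × (1−0.39) × (1−0.37) × (1−0.30) = 0.755201
P(Detection loop unavailable) [AND] = 0.125800 × 0.755201 = 0.095004
P(Zone A down) [OR] = 1 − (1−0.27) × (1−0.25) × (1−0.07) = 0.490825
P(Release chain unavailable) [OR] = 1 − (1−0.21) × (1−0.490825) = 0.597752
P(Fire suppression does not activate) [AND] = 0.095004 × 0.597752 = 0.056789
Rounded to 4 decimal places: P(Fire suppression does not activate) ≈ 0.0568.

0.0568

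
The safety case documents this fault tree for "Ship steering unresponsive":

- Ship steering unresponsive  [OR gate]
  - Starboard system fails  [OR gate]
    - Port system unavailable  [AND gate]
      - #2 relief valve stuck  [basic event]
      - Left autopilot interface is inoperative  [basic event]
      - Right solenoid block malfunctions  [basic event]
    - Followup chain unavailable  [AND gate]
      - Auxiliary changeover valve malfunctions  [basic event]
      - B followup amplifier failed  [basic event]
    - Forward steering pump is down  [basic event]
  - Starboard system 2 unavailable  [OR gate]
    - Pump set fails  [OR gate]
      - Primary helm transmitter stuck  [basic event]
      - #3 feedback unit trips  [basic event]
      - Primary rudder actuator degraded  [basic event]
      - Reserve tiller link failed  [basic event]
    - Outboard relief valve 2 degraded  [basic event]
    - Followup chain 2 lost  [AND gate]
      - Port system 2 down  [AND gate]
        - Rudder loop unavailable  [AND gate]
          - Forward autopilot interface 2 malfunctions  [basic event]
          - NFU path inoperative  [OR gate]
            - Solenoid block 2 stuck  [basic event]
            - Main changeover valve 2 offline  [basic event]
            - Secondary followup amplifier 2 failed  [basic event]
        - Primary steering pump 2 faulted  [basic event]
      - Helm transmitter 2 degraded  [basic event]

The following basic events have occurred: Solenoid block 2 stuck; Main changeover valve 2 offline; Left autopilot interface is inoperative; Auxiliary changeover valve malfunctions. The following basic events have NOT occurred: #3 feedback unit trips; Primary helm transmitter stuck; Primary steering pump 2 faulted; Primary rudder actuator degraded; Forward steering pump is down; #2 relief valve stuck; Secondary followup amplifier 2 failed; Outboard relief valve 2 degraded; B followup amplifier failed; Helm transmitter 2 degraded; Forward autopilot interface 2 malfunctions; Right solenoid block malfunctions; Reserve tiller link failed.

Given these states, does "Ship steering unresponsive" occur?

Port system unavailable [AND]: #2 relief valve stuck=not, Left autopilot interface is inoperative=occurs, Right solenoid block malfunctions=not → not all inputs occur → does not occur.
Followup chain unavailable [AND]: Auxiliary changeover valve malfunctions=occurs, B followup amplifier failed=not → not all inputs occur → does not occur.
Starboard system fails [OR]: Port system unavailable=not, Followup chain unavailable=not, Forward steering pump is down=not → no input occurs → does not occur.
Pump set fails [OR]: Primary helm transmitter stuck=not, #3 feedback unit trips=not, Primary rudder actuator degraded=not, Reserve tiller link failed=not → no input occurs → does not occur.
NFU path inoperative [OR]: Solenoid block 2 stuck=occurs, Main changeover valve 2 offline=occurs, Secondary followup amplifier 2 failed=not → at least one input occurs → occurs.
Rudder loop unavailable [AND]: Forward autopilot interface 2 malfunctions=not, NFU path inoperative=occurs → not all inputs occur → does not occur.
Port system 2 down [AND]: Rudder loop unavailable=not, Primary steering pump 2 faulted=not → not all inputs occur → does not occur.
Followup chain 2 lost [AND]: Port system 2 down=not, Helm transmitter 2 degraded=not → not all inputs occur → does not occur.
Starboard system 2 unavailable [OR]: Pump set fails=not, Outboard relief valve 2 degraded=not, Followup chain 2 lost=not → no input occurs → does not occur.
Ship steering unresponsive [OR]: Starboard system fails=not, Starboard system 2 unavailable=not → no input occurs → does not occur.

No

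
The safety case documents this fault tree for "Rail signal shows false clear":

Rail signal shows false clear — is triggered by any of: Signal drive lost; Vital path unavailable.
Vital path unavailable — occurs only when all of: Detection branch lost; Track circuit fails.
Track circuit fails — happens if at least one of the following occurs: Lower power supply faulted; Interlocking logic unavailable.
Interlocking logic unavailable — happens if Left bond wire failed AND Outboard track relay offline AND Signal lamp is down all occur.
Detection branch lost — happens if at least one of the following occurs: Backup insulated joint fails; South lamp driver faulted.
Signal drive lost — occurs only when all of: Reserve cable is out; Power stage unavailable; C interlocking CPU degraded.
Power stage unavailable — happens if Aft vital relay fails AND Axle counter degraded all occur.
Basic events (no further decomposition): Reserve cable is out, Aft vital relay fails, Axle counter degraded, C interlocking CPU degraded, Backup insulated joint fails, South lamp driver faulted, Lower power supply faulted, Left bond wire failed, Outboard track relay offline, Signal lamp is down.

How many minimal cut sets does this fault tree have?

5

Power stage unavailable [AND]: one cut set from each child combined → 1 × 1 = 1 cut set(s).
Signal drive lost [AND]: one cut set from each child combined → 1 × 1 × 1 = 1 cut set(s).
Detection branch lost [OR]: union of children's cut sets → 2 cut set(s).
Interlocking logic unavailable [AND]: one cut set from each child combined → 1 × 1 × 1 = 1 cut set(s).
Track circuit fails [OR]: union of children's cut sets → 2 cut set(s).
Vital path unavailable [AND]: one cut set from each child combined → 2 × 2 = 4 cut set(s).
Rail signal shows false clear [OR]: union of children's cut sets → 5 cut set(s).
Minimal cut sets: {Aft vital relay fails, Axle counter degraded, C interlocking CPU degraded, Reserve cable is out}; {Backup insulated joint fails, Lower power supply faulted}; {Backup insulated joint fails, Left bond wire failed, Outboard track relay offline, Signal lamp is down}; {Lower power supply faulted, South lamp driver faulted}; {Left bond wire failed, Outboard track relay offline, Signal lamp is down, South lamp driver faulted}.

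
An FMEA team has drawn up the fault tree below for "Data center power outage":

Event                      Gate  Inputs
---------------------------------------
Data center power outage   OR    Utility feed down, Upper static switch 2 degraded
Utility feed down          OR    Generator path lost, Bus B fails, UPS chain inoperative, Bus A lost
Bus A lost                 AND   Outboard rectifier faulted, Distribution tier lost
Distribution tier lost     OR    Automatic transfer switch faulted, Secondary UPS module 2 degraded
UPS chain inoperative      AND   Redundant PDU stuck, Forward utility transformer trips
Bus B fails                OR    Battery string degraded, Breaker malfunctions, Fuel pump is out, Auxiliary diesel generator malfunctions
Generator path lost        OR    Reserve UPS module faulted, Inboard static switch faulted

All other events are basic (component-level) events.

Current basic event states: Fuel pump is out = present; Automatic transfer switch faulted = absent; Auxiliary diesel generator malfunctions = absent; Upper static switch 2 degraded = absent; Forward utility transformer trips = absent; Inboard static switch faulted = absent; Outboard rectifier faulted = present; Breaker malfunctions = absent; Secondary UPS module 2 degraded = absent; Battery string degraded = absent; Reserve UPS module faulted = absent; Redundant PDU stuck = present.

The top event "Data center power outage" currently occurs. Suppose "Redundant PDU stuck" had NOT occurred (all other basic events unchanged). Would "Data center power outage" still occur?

Yes

Counterfactual: set "Redundant PDU stuck" to not occurred.
Generator path lost [OR]: Reserve UPS module faulted=not, Inboard static switch faulted=not → no input occurs → does not occur.
Bus B fails [OR]: Battery string degraded=not, Breaker malfunctions=not, Fuel pump is out=occurs, Auxiliary diesel generator malfunctions=not → at least one input occurs → occurs.
UPS chain inoperative [AND]: Redundant PDU stuck=not, Forward utility transformer trips=not → not all inputs occur → does not occur.
Distribution tier lost [OR]: Automatic transfer switch faulted=not, Secondary UPS module 2 degraded=not → no input occurs → does not occur.
Bus A lost [AND]: Outboard rectifier faulted=occurs, Distribution tier lost=not → not all inputs occur → does not occur.
Utility feed down [OR]: Generator path lost=not, Bus B fails=occurs, UPS chain inoperative=not, Bus A lost=not → at least one input occurs → occurs.
Data center power outage [OR]: Utility feed down=occurs, Upper static switch 2 degraded=not → at least one input occurs → occurs.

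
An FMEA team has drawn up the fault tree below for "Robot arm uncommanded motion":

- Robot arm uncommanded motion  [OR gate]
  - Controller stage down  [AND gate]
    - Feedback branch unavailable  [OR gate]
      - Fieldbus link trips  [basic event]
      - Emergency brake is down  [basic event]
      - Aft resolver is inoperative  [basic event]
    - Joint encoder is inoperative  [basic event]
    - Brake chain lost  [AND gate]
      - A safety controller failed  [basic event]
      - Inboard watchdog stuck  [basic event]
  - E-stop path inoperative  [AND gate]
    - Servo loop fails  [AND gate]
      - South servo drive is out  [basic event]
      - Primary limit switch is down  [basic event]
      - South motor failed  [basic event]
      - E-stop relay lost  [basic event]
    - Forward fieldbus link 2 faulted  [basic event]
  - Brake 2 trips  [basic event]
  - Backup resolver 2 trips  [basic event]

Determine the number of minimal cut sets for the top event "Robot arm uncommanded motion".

6

Feedback branch unavailable [OR]: union of children's cut sets → 3 cut set(s).
Brake chain lost [AND]: one cut set from each child combined → 1 × 1 = 1 cut set(s).
Controller stage down [AND]: one cut set from each child combined → 3 × 1 × 1 = 3 cut set(s).
Servo loop fails [AND]: one cut set from each child combined → 1 × 1 × 1 × 1 = 1 cut set(s).
E-stop path inoperative [AND]: one cut set from each child combined → 1 × 1 = 1 cut set(s).
Robot arm uncommanded motion [OR]: union of children's cut sets → 6 cut set(s).
Minimal cut sets: {A safety controller failed, Fieldbus link trips, Inboard watchdog stuck, Joint encoder is inoperative}; {A safety controller failed, Emergency brake is down, Inboard watchdog stuck, Joint encoder is inoperative}; {A safety controller failed, Aft resolver is inoperative, Inboard watchdog stuck, Joint encoder is inoperative}; {E-stop relay lost, Forward fieldbus link 2 faulted, Primary limit switch is down, South motor failed, South servo drive is out}; {Brake 2 trips}; {Backup resolver 2 trips}.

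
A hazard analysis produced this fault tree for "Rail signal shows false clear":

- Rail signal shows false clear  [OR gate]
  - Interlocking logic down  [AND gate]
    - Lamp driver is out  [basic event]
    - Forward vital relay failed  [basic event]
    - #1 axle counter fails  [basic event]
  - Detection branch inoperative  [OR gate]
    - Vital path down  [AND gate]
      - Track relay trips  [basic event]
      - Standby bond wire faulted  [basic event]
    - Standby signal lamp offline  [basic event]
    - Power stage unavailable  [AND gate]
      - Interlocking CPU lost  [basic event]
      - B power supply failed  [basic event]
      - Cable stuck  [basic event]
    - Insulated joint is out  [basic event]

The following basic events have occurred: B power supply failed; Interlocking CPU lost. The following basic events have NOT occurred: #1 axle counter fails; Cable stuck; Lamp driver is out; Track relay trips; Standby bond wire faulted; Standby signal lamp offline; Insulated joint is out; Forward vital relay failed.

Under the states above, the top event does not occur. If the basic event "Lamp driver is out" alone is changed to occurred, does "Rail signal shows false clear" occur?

No

Counterfactual: set "Lamp driver is out" to occurred.
Interlocking logic down [AND]: Lamp driver is out=occurs, Forward vital relay failed=not, #1 axle counter fails=not → not all inputs occur → does not occur.
Vital path down [AND]: Track relay trips=not, Standby bond wire faulted=not → not all inputs occur → does not occur.
Power stage unavailable [AND]: Interlocking CPU lost=occurs, B power supply failed=occurs, Cable stuck=not → not all inputs occur → does not occur.
Detection branch inoperative [OR]: Vital path down=not, Standby signal lamp offline=not, Power stage unavailable=not, Insulated joint is out=not → no input occurs → does not occur.
Rail signal shows false clear [OR]: Interlocking logic down=not, Detection branch inoperative=not → no input occurs → does not occur.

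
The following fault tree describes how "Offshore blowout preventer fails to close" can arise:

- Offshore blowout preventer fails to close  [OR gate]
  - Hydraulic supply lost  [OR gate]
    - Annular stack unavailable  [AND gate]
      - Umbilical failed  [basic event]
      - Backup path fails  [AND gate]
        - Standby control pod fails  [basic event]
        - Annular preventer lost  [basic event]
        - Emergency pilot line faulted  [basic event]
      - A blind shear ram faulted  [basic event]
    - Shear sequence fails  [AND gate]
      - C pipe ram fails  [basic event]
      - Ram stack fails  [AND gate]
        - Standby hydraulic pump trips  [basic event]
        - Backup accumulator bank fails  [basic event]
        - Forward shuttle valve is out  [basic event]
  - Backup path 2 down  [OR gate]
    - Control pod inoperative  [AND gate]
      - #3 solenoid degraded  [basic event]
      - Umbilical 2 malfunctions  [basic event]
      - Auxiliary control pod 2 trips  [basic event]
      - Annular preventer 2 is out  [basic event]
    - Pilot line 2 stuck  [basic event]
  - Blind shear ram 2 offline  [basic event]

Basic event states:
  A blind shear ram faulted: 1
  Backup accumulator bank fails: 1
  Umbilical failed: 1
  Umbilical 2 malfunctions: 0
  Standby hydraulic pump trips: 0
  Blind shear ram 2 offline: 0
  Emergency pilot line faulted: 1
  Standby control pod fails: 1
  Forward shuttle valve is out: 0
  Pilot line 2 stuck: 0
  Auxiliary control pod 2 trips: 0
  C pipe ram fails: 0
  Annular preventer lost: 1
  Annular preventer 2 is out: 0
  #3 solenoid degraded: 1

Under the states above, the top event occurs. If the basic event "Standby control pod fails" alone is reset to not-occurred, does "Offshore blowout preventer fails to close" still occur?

No

Counterfactual: set "Standby control pod fails" to not occurred.
Backup path fails [AND]: Standby control pod fails=not, Annular preventer lost=occurs, Emergency pilot line faulted=occurs → not all inputs occur → does not occur.
Annular stack unavailable [AND]: Umbilical failed=occurs, Backup path fails=not, A blind shear ram faulted=occurs → not all inputs occur → does not occur.
Ram stack fails [AND]: Standby hydraulic pump trips=not, Backup accumulator bank fails=occurs, Forward shuttle valve is out=not → not all inputs occur → does not occur.
Shear sequence fails [AND]: C pipe ram fails=not, Ram stack fails=not → not all inputs occur → does not occur.
Hydraulic supply lost [OR]: Annular stack unavailable=not, Shear sequence fails=not → no input occurs → does not occur.
Control pod inoperative [AND]: #3 solenoid degraded=occurs, Umbilical 2 malfunctions=not, Auxiliary control pod 2 trips=not, Annular preventer 2 is out=not → not all inputs occur → does not occur.
Backup path 2 down [OR]: Control pod inoperative=not, Pilot line 2 stuck=not → no input occurs → does not occur.
Offshore blowout preventer fails to close [OR]: Hydraulic supply lost=not, Backup path 2 down=not, Blind shear ram 2 offline=not → no input occurs → does not occur.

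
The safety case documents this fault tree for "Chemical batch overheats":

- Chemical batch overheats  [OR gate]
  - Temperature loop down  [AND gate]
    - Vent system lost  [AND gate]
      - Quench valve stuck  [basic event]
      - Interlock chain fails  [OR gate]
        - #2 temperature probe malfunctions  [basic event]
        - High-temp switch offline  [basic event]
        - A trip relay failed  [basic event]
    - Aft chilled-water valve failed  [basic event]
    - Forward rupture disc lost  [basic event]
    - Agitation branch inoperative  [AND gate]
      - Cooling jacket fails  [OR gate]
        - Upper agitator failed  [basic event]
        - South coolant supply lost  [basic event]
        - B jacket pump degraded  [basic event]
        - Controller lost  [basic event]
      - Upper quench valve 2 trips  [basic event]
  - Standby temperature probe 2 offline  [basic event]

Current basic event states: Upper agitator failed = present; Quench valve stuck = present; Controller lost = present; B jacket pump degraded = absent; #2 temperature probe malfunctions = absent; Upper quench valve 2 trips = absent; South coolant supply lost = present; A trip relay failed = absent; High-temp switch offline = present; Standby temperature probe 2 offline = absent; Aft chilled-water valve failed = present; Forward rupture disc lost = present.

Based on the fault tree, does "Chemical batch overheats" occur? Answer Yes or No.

Interlock chain fails [OR]: #2 temperature probe malfunctions=not, High-temp switch offline=occurs, A trip relay failed=not → at least one input occurs → occurs.
Vent system lost [AND]: Quench valve stuck=occurs, Interlock chain fails=occurs → all inputs occur → occurs.
Cooling jacket fails [OR]: Upper agitator failed=occurs, South coolant supply lost=occurs, B jacket pump degraded=not, Controller lost=occurs → at least one input occurs → occurs.
Agitation branch inoperative [AND]: Cooling jacket fails=occurs, Upper quench valve 2 trips=not → not all inputs occur → does not occur.
Temperature loop down [AND]: Vent system lost=occurs, Aft chilled-water valve failed=occurs, Forward rupture disc lost=occurs, Agitation branch inoperative=not → not all inputs occur → does not occur.
Chemical batch overheats [OR]: Temperature loop down=not, Standby temperature probe 2 offline=not → no input occurs → does not occur.

No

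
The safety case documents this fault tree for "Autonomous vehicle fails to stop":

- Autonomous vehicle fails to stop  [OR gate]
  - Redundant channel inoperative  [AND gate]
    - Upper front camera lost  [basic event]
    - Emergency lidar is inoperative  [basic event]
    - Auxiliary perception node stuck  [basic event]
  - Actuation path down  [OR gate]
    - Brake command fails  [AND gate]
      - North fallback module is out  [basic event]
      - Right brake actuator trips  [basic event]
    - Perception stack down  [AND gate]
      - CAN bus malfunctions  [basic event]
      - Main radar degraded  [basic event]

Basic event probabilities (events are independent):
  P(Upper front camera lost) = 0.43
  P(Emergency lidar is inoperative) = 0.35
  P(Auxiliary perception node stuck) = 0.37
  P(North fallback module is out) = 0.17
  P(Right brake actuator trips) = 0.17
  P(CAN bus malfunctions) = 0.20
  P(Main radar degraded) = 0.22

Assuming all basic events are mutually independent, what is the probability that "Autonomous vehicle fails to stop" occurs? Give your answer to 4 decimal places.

P(Redundant channel inoperative) [AND] = 0.43 × 0.35 × 0.37 = 0.055685
P(Brake command fails) [AND] = 0.17 × 0.17 = 0.028900
P(Perception stack down) [AND] = 0.20 × 0.22 = 0.044000
P(Actuation path down) [OR] = 1 − (1−0.028900) × (1−0.044000) = 0.071628
P(Autonomous vehicle fails to stop) [OR] = 1 − (1−0.055685) × (1−0.071628) = 0.123324
Rounded to 4 decimal places: P(Autonomous vehicle fails to stop) ≈ 0.1233.

0.1233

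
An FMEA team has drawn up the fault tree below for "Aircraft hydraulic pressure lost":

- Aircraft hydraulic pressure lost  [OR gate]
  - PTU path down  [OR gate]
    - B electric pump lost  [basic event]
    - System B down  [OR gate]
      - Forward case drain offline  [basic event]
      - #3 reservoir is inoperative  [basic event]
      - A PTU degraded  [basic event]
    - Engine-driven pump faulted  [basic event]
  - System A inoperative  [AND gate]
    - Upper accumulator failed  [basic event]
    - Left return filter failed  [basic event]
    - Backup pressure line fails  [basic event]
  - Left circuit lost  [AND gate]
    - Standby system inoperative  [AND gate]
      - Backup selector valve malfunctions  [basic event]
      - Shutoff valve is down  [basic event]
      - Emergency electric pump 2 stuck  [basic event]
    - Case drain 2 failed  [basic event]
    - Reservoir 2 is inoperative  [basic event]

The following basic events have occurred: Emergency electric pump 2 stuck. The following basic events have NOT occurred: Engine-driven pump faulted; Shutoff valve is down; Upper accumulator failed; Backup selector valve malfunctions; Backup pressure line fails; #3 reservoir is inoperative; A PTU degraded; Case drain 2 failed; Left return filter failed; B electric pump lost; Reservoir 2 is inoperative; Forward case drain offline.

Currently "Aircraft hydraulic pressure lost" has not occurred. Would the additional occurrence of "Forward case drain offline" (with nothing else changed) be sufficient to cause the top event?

Yes

Counterfactual: set "Forward case drain offline" to occurred.
System B down [OR]: Forward case drain offline=occurs, #3 reservoir is inoperative=not, A PTU degraded=not → at least one input occurs → occurs.
PTU path down [OR]: B electric pump lost=not, System B down=occurs, Engine-driven pump faulted=not → at least one input occurs → occurs.
System A inoperative [AND]: Upper accumulator failed=not, Left return filter failed=not, Backup pressure line fails=not → not all inputs occur → does not occur.
Standby system inoperative [AND]: Backup selector valve malfunctions=not, Shutoff valve is down=not, Emergency electric pump 2 stuck=occurs → not all inputs occur → does not occur.
Left circuit lost [AND]: Standby system inoperative=not, Case drain 2 failed=not, Reservoir 2 is inoperative=not → not all inputs occur → does not occur.
Aircraft hydraulic pressure lost [OR]: PTU path down=occurs, System A inoperative=not, Left circuit lost=not → at least one input occurs → occurs.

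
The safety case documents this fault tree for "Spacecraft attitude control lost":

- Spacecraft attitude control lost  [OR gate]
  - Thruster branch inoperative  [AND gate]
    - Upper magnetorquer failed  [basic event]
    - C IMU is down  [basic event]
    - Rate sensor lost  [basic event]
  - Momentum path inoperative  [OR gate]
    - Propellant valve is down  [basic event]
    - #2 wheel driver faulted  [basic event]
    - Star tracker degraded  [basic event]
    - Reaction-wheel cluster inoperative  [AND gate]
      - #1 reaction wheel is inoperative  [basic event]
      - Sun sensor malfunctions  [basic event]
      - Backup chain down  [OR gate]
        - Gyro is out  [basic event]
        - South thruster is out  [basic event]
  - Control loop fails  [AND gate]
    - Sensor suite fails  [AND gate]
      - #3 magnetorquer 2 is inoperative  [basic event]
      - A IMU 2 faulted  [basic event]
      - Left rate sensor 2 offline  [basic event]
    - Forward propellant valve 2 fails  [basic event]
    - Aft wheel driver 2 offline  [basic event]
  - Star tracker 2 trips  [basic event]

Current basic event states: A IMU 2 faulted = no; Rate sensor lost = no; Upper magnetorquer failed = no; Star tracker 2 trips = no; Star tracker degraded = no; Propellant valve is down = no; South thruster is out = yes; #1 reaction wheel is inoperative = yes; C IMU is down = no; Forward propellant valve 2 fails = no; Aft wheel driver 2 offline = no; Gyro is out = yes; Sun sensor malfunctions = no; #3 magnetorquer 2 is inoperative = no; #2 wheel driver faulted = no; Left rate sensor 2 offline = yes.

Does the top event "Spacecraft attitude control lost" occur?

Thruster branch inoperative [AND]: Upper magnetorquer failed=not, C IMU is down=not, Rate sensor lost=not → not all inputs occur → does not occur.
Backup chain down [OR]: Gyro is out=occurs, South thruster is out=occurs → at least one input occurs → occurs.
Reaction-wheel cluster inoperative [AND]: #1 reaction wheel is inoperative=occurs, Sun sensor malfunctions=not, Backup chain down=occurs → not all inputs occur → does not occur.
Momentum path inoperative [OR]: Propellant valve is down=not, #2 wheel driver faulted=not, Star tracker degraded=not, Reaction-wheel cluster inoperative=not → no input occurs → does not occur.
Sensor suite fails [AND]: #3 magnetorquer 2 is inoperative=not, A IMU 2 faulted=not, Left rate sensor 2 offline=occurs → not all inputs occur → does not occur.
Control loop fails [AND]: Sensor suite fails=not, Forward propellant valve 2 fails=not, Aft wheel driver 2 offline=not → not all inputs occur → does not occur.
Spacecraft attitude control lost [OR]: Thruster branch inoperative=not, Momentum path inoperative=not, Control loop fails=not, Star tracker 2 trips=not → no input occurs → does not occur.

No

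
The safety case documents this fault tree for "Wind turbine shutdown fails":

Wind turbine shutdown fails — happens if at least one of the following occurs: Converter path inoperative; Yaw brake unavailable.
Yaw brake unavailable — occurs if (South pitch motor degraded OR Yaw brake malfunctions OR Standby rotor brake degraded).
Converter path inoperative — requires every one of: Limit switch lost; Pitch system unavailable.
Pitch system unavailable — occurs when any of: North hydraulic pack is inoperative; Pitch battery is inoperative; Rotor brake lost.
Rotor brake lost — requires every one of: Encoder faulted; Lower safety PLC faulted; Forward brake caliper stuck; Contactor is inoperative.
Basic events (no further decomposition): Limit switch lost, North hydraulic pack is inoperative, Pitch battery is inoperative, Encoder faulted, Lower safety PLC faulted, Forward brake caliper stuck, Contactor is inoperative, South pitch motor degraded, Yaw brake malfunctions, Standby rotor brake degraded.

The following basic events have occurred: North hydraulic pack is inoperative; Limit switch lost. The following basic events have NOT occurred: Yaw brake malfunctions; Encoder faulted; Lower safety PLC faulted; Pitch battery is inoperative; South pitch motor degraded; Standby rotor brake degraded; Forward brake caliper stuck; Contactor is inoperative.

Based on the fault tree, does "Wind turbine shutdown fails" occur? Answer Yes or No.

Rotor brake lost [AND]: Encoder faulted=not, Lower safety PLC faulted=not, Forward brake caliper stuck=not, Contactor is inoperative=not → not all inputs occur → does not occur.
Pitch system unavailable [OR]: North hydraulic pack is inoperative=occurs, Pitch battery is inoperative=not, Rotor brake lost=not → at least one input occurs → occurs.
Converter path inoperative [AND]: Limit switch lost=occurs, Pitch system unavailable=occurs → all inputs occur → occurs.
Yaw brake unavailable [OR]: South pitch motor degraded=not, Yaw brake malfunctions=not, Standby rotor brake degraded=not → no input occurs → does not occur.
Wind turbine shutdown fails [OR]: Converter path inoperative=occurs, Yaw brake unavailable=not → at least one input occurs → occurs.

Yes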